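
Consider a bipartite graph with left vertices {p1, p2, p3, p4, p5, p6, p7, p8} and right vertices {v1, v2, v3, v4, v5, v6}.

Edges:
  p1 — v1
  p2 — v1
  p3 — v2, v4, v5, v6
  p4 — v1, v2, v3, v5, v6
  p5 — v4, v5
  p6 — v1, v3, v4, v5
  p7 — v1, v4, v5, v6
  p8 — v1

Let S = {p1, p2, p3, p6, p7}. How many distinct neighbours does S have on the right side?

6

The union of neighbours of {p1, p2, p3, p6, p7} is {v1, v2, v3, v4, v5, v6}, which has 6 elements.
Since |N(S)| = 6 ≥ |S| = 5, Hall's condition holds for this subset.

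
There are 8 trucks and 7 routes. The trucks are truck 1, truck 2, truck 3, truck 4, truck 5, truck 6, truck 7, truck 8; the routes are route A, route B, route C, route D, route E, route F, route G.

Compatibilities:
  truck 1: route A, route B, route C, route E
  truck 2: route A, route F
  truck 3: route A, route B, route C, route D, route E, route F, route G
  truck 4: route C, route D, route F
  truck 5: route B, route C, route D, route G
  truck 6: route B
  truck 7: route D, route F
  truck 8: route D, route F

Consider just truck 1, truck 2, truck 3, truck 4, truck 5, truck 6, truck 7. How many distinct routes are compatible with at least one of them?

7

The union of neighbours of {truck 1, truck 2, truck 3, truck 4, truck 5, truck 6, truck 7} is {route A, route B, route C, route D, route E, route F, route G}, which has 7 elements.
Since |N(S)| = 7 ≥ |S| = 7, Hall's condition holds for this subset.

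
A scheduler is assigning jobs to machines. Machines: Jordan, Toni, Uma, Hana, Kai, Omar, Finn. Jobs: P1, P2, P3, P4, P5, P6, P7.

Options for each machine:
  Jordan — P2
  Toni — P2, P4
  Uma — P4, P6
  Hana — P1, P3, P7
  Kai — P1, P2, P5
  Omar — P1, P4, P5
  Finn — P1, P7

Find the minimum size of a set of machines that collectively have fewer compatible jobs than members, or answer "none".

A matching saturating every machine exists, for instance Jordan→P2, Toni→P4, Uma→P6, Hana→P3, Kai→P5, Omar→P1, Finn→P7.
By Hall's marriage theorem, this means |N(S)| ≥ |S| for every subset S, so no violating subset exists.

none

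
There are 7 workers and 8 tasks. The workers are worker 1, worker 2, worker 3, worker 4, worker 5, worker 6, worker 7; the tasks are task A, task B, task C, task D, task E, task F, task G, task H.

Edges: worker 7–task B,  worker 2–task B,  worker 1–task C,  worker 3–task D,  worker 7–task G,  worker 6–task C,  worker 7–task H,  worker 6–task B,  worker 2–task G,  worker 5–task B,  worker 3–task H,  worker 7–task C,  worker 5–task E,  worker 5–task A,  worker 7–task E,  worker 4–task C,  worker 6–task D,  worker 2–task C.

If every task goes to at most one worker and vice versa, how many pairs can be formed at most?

A valid assignment of size 6: worker 1→task C, worker 2→task B, worker 3→task H, worker 5→task E, worker 6→task D, worker 7→task G.
The set {worker 1, worker 4} has only 1 neighbour ({task C}), so by Hall's theorem at most 6 of the 7 workers can be matched.

6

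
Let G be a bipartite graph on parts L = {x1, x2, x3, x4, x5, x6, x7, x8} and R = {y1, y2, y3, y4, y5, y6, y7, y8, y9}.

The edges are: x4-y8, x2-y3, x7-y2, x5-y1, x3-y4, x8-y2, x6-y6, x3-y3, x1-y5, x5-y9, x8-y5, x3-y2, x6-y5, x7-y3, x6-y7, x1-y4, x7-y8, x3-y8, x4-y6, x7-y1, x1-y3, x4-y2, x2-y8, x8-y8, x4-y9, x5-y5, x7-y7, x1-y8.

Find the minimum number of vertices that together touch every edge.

A maximum matching has 8 edges (e.g. x1–y5, x2–y3, x3–y4, x4–y2, x5–y1, x6–y6, x7–y7, x8–y8).
By König's theorem the minimum vertex cover has the same size. One such cover is {x1, x2, x3, x4, x5, x6, x7, x8}.

8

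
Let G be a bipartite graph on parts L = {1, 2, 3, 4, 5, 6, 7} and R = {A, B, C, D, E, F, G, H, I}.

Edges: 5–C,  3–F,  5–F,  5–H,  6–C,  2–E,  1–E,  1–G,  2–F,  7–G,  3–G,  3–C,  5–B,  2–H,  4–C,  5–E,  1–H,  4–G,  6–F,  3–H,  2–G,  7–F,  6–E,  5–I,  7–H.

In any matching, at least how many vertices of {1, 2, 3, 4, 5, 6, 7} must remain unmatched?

A valid assignment of size 6: 1→G, 2→H, 3→F, 4→C, 5→B, 6→E.
The set {1, 2, 3, 4, 6, 7} has only 5 neighbours ({C, E, F, G, H}), so by Hall's theorem at most 6 of the 7 left vertices can be matched.
That matches 6 of the 7, leaving 1 unmatched; no matching can do better.

1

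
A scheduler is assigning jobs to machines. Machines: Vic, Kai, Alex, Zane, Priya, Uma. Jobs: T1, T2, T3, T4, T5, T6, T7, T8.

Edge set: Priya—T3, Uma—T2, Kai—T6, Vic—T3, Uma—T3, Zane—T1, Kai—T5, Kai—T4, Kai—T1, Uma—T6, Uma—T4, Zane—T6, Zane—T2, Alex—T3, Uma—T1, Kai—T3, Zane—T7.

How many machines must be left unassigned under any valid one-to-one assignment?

A valid assignment of size 4: Vic-T3, Kai-T5, Zane-T2, Uma-T4.
The set {Vic, Alex, Priya} has only 1 neighbour ({T3}), so by Hall's theorem at most 4 of the 6 machines can be matched.
That matches 4 of the 6, leaving 2 unmatched; no matching can do better.

2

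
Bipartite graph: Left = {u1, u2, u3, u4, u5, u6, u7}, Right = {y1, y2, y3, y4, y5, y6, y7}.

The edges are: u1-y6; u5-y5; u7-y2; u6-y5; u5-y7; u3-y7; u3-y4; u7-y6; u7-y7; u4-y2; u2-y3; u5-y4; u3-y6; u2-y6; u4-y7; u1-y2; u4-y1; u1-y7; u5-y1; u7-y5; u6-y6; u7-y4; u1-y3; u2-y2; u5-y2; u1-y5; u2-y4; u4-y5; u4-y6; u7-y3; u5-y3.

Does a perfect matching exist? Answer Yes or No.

Yes

A valid assignment of size 7: u1-y7, u2-y2, u3-y4, u4-y1, u5-y3, u6-y5, u7-y6.
All 7 left vertices are covered.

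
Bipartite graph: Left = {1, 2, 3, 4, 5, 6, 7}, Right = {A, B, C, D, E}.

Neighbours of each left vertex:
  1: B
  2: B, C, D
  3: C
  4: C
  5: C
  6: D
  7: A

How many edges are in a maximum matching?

4

A valid assignment of size 4: 1→B, 2→D, 3→C, 7→A.
The set {1, 2, 3, 4, 5, 6} has only 3 neighbours ({B, C, D}), so by Hall's theorem at most 4 of the 7 left vertices can be matched.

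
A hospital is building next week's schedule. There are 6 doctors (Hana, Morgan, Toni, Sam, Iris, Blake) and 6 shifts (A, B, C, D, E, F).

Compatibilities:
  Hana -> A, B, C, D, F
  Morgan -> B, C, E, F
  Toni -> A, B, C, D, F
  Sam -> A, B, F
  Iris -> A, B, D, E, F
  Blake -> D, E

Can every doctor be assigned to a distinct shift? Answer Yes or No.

Yes

For example, pair Hana→A, Morgan→B, Toni→C, Sam→F, Iris→D, Blake→E.
Every doctor is matched, so this is a perfect matching.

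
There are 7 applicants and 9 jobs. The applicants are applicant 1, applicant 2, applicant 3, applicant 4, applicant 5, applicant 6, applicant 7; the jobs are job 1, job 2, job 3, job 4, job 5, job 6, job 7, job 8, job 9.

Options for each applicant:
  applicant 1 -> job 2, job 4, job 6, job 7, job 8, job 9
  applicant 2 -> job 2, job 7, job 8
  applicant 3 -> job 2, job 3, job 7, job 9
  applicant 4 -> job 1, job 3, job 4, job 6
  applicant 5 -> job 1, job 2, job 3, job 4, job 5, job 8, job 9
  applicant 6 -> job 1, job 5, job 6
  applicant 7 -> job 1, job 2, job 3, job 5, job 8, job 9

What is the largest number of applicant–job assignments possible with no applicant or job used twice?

One maximum matching: applicant 1-job 4, applicant 2-job 2, applicant 3-job 7, applicant 4-job 3, applicant 5-job 5, applicant 6-job 6, applicant 7-job 9.
All 7 applicants are matched, so no larger matching exists.

7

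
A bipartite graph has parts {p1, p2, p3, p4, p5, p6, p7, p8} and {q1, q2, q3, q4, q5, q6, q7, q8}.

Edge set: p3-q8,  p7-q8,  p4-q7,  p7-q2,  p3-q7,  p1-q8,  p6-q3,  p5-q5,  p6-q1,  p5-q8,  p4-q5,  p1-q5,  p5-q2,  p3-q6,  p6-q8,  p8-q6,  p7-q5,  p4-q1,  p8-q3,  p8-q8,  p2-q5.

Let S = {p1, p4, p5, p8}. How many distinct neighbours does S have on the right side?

The union of neighbours of {p1, p4, p5, p8} is {q1, q2, q3, q5, q6, q7, q8}, which has 7 elements.
Since |N(S)| = 7 ≥ |S| = 4, Hall's condition holds for this subset.

7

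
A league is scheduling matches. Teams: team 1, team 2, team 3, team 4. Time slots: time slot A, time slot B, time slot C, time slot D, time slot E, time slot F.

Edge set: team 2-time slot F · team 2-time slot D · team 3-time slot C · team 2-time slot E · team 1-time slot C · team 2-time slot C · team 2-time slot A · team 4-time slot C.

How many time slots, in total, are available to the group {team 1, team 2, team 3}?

The union of neighbours of {team 1, team 2, team 3} is {time slot A, time slot C, time slot D, time slot E, time slot F}, which has 5 elements.
Since |N(S)| = 5 ≥ |S| = 3, Hall's condition holds for this subset.

5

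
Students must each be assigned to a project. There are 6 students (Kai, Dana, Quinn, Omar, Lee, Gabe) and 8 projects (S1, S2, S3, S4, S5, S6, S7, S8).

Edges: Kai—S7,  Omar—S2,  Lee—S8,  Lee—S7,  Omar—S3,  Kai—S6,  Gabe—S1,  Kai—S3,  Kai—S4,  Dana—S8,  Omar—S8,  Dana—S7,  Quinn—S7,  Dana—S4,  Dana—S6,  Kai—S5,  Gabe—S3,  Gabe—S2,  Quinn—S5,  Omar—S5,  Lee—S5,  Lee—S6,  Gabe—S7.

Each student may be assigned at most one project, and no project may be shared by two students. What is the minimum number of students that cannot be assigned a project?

0

One maximum matching: Kai→S6, Dana→S4, Quinn→S5, Omar→S8, Lee→S7, Gabe→S2.
This saturates every student, so 6 is the maximum.
That matches 6 of the 6, leaving 0 unmatched; no matching can do better.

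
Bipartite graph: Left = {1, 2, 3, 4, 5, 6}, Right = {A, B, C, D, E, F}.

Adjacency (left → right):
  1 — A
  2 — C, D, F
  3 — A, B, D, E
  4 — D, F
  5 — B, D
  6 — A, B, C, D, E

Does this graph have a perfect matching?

Yes

One maximum matching: 1→A, 2→C, 3→B, 4→F, 5→D, 6→E.
Every left vertex is matched, so this is a perfect matching.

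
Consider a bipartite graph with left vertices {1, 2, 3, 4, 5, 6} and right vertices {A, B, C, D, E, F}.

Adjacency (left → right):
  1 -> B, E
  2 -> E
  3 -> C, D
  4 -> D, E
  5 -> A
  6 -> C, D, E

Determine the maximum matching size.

A valid assignment of size 5: 1→B, 2→E, 3→C, 4→D, 5→A.
The set {2, 3, 4, 6} has only 3 neighbours ({C, D, E}), so by Hall's theorem at most 5 of the 6 left vertices can be matched.

5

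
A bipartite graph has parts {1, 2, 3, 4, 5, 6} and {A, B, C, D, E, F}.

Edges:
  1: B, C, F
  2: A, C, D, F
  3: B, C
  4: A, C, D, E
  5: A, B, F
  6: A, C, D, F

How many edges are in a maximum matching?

6

For example, pair 1–B, 2–D, 3–C, 4–E, 5–A, 6–F.
All 6 left vertices are matched, so no larger matching exists.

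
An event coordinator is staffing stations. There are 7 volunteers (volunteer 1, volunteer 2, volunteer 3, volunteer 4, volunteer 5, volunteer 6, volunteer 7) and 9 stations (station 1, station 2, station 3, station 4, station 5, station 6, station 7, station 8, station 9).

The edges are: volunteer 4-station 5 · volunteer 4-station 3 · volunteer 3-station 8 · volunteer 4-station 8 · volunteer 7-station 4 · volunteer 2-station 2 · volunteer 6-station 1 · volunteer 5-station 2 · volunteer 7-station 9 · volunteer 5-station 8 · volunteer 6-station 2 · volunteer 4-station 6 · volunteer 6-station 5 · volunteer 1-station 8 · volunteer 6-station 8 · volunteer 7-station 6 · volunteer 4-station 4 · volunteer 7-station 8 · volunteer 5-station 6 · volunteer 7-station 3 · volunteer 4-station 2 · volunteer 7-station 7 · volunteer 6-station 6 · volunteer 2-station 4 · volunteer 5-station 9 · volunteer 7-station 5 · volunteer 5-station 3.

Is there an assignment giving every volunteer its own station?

No

The set {volunteer 1, volunteer 3} has only 1 neighbour ({station 8}), so by Hall's theorem at most 6 of the 7 volunteers can be matched.
Hence no matching covers every volunteer.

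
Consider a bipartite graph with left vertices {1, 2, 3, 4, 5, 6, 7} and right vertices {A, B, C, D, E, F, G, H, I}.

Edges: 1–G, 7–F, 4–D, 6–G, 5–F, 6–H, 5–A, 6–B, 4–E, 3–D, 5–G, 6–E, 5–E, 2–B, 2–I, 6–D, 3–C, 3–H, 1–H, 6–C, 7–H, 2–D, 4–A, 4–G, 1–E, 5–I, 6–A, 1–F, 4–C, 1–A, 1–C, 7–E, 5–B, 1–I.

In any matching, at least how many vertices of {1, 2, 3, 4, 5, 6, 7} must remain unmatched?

0

For example, pair 1→G, 2→B, 3→C, 4→D, 5→E, 6→A, 7→H.
All 7 left vertices are matched, so no larger matching exists.
That matches 7 of the 7, leaving 0 unmatched; no matching can do better.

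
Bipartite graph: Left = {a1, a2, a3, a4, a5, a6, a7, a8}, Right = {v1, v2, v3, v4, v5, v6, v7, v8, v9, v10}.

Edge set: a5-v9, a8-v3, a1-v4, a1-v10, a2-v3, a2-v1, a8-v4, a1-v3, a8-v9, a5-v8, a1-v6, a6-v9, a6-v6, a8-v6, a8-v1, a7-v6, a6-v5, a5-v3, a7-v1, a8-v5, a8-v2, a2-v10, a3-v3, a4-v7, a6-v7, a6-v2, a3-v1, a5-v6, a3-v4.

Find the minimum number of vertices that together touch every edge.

8

The 8 edges a1–v10, a2–v1, a3–v4, a4–v7, a5–v9, a6–v2, a7–v6, a8–v3 form a matching, so any vertex cover needs at least 8 vertices (one per matched edge).
Conversely {a1, a2, a3, a4, a5, a6, a7, a8} meets every edge and has exactly 8 vertices, so 8 is optimal.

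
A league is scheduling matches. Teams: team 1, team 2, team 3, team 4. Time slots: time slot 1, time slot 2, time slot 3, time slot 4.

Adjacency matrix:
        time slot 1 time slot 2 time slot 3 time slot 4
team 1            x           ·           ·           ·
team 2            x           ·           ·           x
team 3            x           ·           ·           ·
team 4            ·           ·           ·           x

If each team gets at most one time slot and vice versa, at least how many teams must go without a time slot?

A valid assignment of size 2: team 1-time slot 1, team 2-time slot 4.
The set {team 1, team 2, team 3, team 4} has only 2 neighbours ({time slot 1, time slot 4}), so by Hall's theorem at most 2 of the 4 teams can be matched.
That matches 2 of the 4, leaving 2 unmatched; no matching can do better.

2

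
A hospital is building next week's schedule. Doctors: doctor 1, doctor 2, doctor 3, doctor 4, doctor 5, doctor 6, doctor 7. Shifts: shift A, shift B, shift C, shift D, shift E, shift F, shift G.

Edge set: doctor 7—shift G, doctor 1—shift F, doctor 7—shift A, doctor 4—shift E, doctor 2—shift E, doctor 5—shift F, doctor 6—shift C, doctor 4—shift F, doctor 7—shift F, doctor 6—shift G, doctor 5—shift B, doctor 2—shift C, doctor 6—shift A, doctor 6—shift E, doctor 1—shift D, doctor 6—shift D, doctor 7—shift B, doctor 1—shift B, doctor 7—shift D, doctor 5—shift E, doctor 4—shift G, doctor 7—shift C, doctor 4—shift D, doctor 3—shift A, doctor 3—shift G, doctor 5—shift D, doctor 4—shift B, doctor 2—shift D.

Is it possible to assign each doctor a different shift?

For example, pair doctor 1–shift F, doctor 2–shift C, doctor 3–shift A, doctor 4–shift B, doctor 5–shift E, doctor 6–shift D, doctor 7–shift G.
All 7 doctors are covered.

Yes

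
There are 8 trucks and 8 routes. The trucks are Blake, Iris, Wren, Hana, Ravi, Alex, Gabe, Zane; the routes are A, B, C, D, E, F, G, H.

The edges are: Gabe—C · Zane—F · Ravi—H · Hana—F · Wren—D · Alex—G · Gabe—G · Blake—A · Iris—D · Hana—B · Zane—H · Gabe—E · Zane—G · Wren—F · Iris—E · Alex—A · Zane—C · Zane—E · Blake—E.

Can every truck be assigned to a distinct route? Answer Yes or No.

One maximum matching: Blake→E, Iris→D, Wren→F, Hana→B, Ravi→H, Alex→A, Gabe→C, Zane→G.
Every truck is matched, so this is a perfect matching.

Yes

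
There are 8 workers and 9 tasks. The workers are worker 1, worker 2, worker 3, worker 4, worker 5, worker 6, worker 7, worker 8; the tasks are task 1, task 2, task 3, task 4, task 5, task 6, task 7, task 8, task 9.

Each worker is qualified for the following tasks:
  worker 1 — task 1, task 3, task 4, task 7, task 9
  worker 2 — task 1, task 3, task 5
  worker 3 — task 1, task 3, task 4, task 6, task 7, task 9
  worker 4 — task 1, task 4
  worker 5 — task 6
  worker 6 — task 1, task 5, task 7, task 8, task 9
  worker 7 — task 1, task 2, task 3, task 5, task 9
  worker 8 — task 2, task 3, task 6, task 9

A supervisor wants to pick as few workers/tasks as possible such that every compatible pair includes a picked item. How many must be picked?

A maximum matching has 8 edges (e.g. worker 1–task 7, worker 2–task 5, worker 3–task 9, worker 4–task 4, worker 5–task 6, worker 6–task 8, worker 7–task 1, worker 8–task 2).
By König's theorem the minimum vertex cover has the same size. One such cover is {worker 1, worker 2, worker 3, worker 4, worker 5, worker 6, worker 7, worker 8}.

8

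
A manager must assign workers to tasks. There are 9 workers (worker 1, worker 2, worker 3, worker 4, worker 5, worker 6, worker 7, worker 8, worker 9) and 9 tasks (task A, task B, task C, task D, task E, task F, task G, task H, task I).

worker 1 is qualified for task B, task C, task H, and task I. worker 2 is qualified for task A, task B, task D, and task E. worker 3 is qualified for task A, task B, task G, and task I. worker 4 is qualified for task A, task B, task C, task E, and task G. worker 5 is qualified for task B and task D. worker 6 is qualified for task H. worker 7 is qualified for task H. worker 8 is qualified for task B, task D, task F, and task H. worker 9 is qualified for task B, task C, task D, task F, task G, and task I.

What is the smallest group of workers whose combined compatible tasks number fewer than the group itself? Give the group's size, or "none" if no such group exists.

Take S = {worker 6, worker 7}. Its neighbourhood is {task H}, so |N(S)| = 1 < |S| = 2.
No single vertex violates Hall's condition since each has at least one neighbour, so 2 is the minimum.

2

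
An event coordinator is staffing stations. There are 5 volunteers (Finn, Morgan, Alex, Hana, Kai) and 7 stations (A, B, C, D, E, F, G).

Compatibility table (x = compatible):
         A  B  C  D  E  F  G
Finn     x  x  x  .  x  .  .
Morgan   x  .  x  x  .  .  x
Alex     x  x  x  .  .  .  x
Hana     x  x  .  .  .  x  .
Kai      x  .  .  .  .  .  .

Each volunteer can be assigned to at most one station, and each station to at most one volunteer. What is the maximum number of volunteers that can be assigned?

5

One maximum matching: Finn→E, Morgan→G, Alex→C, Hana→B, Kai→A.
All 5 volunteers are matched, so no larger matching exists.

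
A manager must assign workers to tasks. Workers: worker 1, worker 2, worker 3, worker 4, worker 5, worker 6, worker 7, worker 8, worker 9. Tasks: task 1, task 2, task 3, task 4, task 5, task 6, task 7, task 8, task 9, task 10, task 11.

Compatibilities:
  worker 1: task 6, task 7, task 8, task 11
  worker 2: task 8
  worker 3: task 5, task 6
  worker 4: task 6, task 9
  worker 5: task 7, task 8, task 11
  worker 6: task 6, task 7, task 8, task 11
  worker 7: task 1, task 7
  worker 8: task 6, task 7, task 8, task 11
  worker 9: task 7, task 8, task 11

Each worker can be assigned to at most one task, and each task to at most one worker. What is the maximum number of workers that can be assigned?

For example, pair worker 1-task 6, worker 2-task 8, worker 3-task 5, worker 4-task 9, worker 5-task 11, worker 6-task 7, worker 7-task 1.
The set {worker 1, worker 2, worker 5, worker 6, worker 8, worker 9} has only 4 neighbours ({task 11, task 6, task 7, task 8}), so by Hall's theorem at most 7 of the 9 workers can be matched.

7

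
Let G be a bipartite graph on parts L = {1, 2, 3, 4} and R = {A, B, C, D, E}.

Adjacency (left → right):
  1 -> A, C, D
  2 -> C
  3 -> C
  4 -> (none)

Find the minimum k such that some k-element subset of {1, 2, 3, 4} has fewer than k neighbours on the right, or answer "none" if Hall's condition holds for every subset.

Take S = {4}. Its neighbourhood is {}, so |N(S)| = 0 < |S| = 1.

1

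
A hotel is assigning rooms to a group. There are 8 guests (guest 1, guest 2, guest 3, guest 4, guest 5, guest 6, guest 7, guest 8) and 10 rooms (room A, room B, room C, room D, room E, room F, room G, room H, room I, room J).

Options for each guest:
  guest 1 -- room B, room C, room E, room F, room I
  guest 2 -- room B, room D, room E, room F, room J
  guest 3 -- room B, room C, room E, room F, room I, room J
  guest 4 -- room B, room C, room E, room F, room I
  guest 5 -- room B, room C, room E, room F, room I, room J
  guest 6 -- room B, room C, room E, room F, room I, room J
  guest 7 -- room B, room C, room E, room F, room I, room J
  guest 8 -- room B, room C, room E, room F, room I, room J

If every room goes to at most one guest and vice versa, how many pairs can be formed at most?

A valid assignment of size 7: guest 1–room B, guest 2–room D, guest 3–room F, guest 4–room E, guest 5–room C, guest 6–room J, guest 7–room I.
The set {guest 1, guest 3, guest 4, guest 5, guest 6, guest 7, guest 8} has only 6 neighbours ({room B, room C, room E, room F, room I, room J}), so by Hall's theorem at most 7 of the 8 guests can be matched.

7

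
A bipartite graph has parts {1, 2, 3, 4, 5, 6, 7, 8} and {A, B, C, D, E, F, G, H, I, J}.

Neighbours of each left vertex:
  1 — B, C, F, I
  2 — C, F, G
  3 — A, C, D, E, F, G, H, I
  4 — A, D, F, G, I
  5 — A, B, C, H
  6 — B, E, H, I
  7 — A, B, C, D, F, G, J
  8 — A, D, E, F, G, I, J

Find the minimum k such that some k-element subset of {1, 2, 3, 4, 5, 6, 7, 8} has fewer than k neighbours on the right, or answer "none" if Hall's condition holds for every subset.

none

A matching saturating every left vertex exists, for instance 1→I, 2→F, 3→E, 4→A, 5→C, 6→B, 7→G, 8→J.
By Hall's marriage theorem, this means |N(S)| ≥ |S| for every subset S, so no violating subset exists.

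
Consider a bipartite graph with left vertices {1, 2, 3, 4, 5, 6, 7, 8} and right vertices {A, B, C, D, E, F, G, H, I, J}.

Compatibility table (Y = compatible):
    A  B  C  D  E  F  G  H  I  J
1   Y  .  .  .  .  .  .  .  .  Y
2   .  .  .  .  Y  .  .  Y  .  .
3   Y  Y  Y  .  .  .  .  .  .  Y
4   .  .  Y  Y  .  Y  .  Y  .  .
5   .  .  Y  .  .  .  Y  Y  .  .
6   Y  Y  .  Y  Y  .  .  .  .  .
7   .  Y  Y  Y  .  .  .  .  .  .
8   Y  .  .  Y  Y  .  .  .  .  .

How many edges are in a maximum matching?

One maximum matching: 1–A, 2–H, 3–J, 4–F, 5–G, 6–B, 7–C, 8–E.
This saturates every left vertex, so 8 is the maximum.

8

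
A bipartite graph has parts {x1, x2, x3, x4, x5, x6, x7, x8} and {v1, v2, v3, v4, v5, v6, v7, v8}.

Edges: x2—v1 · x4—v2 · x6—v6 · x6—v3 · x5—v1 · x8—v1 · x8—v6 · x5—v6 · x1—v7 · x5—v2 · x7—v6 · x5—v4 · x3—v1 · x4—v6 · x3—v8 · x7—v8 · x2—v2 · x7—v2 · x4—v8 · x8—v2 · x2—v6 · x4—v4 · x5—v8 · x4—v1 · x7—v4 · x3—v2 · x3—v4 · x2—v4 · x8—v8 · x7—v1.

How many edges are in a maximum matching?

7

A valid assignment of size 7: x1-v7, x2-v4, x3-v8, x4-v6, x5-v1, x6-v3, x7-v2.
The set {x2, x3, x4, x5, x7, x8} has only 5 neighbours ({v1, v2, v4, v6, v8}), so by Hall's theorem at most 7 of the 8 left vertices can be matched.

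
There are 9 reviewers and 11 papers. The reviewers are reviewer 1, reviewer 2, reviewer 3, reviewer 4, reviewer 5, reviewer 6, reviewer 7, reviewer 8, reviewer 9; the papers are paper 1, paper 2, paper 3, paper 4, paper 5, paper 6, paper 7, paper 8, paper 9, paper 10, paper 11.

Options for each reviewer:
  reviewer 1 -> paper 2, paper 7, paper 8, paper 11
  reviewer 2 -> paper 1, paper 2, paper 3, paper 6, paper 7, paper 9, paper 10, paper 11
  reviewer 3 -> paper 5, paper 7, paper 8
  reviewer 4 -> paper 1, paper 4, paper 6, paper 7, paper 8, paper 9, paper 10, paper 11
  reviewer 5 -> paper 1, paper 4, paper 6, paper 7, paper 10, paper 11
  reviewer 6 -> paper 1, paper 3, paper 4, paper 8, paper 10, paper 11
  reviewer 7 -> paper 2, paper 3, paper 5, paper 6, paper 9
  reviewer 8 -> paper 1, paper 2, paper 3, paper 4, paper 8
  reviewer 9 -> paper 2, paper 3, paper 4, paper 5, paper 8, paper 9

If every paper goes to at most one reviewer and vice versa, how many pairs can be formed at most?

9

A valid assignment of size 9: reviewer 1–paper 7, reviewer 2–paper 3, reviewer 3–paper 8, reviewer 4–paper 6, reviewer 5–paper 10, reviewer 6–paper 1, reviewer 7–paper 2, reviewer 8–paper 4, reviewer 9–paper 9.
This saturates every reviewer, so 9 is the maximum.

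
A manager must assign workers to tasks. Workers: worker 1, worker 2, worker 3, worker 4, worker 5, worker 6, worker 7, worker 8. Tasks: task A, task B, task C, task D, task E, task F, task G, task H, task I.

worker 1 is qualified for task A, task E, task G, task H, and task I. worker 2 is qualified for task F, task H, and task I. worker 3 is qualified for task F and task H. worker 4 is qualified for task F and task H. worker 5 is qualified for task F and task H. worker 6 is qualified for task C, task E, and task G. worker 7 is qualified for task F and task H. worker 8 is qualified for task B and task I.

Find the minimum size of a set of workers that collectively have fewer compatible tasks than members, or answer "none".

3

Take S = {worker 3, worker 4, worker 5}. Its neighbourhood is {task F, task H}, so |N(S)| = 2 < |S| = 3.
Every subset of size less than 3 has at least as many neighbours as members, so 3 is the minimum.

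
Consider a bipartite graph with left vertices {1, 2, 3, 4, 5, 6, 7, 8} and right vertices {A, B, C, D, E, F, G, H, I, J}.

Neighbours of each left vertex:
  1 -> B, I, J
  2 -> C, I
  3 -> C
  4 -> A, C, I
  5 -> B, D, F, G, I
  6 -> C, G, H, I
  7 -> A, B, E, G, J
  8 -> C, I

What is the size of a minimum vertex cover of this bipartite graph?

{1, 4, 5, 6, 7, C, I} is a vertex cover of size 7: every edge has an endpoint in this set.
No smaller cover exists because 1–B, 2–I, 3–C, 4–A, 5–G, 6–H, 7–J is a matching of size 7, and a cover must include an endpoint of each of these disjoint edges (König's theorem).

7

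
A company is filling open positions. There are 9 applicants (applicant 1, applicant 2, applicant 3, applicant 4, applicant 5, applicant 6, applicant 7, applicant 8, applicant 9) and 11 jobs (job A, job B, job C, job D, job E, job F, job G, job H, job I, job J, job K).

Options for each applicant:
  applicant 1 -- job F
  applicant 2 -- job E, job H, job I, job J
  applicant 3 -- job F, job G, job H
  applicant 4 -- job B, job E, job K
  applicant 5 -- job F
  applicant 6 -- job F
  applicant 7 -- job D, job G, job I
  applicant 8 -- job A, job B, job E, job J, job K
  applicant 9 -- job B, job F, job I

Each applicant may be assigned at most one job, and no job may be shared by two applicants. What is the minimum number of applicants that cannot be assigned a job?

A valid assignment of size 7: applicant 1–job F, applicant 2–job J, applicant 3–job H, applicant 4–job E, applicant 7–job G, applicant 8–job K, applicant 9–job I.
The set {applicant 1, applicant 5, applicant 6} has only 1 neighbour ({job F}), so by Hall's theorem at most 7 of the 9 applicants can be matched.
That matches 7 of the 9, leaving 2 unmatched; no matching can do better.

2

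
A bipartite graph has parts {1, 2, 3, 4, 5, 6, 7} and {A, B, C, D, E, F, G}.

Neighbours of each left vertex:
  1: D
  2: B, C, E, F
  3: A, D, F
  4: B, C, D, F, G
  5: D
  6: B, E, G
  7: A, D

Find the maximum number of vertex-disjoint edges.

For example, pair 1–D, 2–E, 3–F, 4–G, 6–B, 7–A.
The set {1, 5} has only 1 neighbour ({D}), so by Hall's theorem at most 6 of the 7 left vertices can be matched.

6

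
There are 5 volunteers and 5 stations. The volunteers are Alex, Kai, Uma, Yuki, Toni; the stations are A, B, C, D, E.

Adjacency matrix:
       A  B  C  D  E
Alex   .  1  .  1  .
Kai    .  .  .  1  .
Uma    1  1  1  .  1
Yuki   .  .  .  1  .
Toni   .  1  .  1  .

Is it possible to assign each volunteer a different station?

The set {Alex, Kai, Yuki, Toni} has only 2 neighbours ({B, D}), so by Hall's theorem at most 3 of the 5 volunteers can be matched.
Hence no matching covers every volunteer.

No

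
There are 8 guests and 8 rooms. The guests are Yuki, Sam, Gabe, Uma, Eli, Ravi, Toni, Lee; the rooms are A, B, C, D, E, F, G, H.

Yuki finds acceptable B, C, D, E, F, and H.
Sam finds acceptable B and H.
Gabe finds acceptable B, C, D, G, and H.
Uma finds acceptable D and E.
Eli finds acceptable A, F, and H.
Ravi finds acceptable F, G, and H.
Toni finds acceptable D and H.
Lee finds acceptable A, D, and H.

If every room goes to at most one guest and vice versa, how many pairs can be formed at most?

8

A valid assignment of size 8: Yuki→F, Sam→B, Gabe→C, Uma→E, Eli→A, Ravi→G, Toni→H, Lee→D.
All 8 guests are matched, so no larger matching exists.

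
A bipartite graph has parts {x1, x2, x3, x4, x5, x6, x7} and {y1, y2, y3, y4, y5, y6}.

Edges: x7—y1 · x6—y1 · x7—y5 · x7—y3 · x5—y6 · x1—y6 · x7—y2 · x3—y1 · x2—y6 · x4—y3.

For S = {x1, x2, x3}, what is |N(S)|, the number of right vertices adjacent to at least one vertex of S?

The union of neighbours of {x1, x2, x3} is {y1, y6}, which has 2 elements.
Since |N(S)| = 2 < |S| = 3, Hall's condition fails for this subset.

2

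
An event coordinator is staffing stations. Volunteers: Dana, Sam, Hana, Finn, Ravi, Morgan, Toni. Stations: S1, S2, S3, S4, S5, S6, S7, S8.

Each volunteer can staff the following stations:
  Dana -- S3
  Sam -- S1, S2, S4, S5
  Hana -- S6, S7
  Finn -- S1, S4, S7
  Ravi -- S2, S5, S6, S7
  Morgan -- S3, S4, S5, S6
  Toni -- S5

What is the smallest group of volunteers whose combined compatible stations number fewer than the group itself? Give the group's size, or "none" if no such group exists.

none

A matching saturating every volunteer exists, for instance Dana→S3, Sam→S2, Hana→S6, Finn→S1, Ravi→S7, Morgan→S4, Toni→S5.
By Hall's marriage theorem, this means |N(S)| ≥ |S| for every subset S, so no violating subset exists.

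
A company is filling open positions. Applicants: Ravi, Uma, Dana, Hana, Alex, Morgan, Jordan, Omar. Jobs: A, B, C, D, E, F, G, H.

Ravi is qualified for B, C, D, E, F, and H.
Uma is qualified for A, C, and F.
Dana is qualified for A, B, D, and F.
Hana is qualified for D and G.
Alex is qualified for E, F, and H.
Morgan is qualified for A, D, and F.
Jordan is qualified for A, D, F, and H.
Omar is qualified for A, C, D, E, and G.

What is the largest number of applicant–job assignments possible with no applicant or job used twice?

8

For example, pair Ravi→B, Uma→C, Dana→A, Hana→D, Alex→E, Morgan→F, Jordan→H, Omar→G.
This saturates every applicant, so 8 is the maximum.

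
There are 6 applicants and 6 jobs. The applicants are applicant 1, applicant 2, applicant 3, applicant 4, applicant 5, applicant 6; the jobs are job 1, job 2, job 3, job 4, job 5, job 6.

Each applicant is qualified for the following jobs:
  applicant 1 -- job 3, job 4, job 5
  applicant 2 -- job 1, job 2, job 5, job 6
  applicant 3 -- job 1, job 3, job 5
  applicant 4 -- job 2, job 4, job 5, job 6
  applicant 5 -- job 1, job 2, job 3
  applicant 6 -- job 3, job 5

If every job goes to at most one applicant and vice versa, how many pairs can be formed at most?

A valid assignment of size 6: applicant 1→job 5, applicant 2→job 6, applicant 3→job 1, applicant 4→job 4, applicant 5→job 2, applicant 6→job 3.
This saturates every applicant, so 6 is the maximum.

6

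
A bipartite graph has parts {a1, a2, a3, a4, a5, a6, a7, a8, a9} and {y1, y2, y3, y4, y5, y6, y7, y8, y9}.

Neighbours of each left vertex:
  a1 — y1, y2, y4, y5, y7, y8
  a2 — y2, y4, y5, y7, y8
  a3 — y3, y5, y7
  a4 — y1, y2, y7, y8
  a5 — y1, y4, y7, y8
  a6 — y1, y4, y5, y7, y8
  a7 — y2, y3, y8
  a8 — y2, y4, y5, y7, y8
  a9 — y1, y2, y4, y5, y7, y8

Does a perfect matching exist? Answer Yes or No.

No

The set {a1, a2, a3, a4, a5, a6, a7, a8, a9} has only 7 neighbours ({y1, y2, y3, y4, y5, y7, y8}), so by Hall's theorem at most 7 of the 9 left vertices can be matched.
Hence no matching covers every left vertex.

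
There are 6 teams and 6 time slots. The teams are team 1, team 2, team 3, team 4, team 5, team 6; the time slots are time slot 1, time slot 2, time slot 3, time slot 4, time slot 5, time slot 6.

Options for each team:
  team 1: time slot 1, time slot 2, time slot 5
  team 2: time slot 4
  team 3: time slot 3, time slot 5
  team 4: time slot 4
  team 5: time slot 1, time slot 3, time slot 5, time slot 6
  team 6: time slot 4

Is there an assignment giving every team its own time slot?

The set {team 2, team 4, team 6} has only 1 neighbour ({time slot 4}), so by Hall's theorem at most 4 of the 6 teams can be matched.
Hence no matching covers every team.

No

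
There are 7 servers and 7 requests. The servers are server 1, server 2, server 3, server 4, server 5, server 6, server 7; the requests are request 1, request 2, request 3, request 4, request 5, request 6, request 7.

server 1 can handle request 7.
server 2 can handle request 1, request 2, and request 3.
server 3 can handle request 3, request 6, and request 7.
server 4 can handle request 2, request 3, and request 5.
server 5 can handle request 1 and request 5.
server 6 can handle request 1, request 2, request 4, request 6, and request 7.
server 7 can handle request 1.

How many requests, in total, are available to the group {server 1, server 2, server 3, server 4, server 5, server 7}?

The union of neighbours of {server 1, server 2, server 3, server 4, server 5, server 7} is {request 1, request 2, request 3, request 5, request 6, request 7}, which has 6 elements.
Since |N(S)| = 6 ≥ |S| = 6, Hall's condition holds for this subset.

6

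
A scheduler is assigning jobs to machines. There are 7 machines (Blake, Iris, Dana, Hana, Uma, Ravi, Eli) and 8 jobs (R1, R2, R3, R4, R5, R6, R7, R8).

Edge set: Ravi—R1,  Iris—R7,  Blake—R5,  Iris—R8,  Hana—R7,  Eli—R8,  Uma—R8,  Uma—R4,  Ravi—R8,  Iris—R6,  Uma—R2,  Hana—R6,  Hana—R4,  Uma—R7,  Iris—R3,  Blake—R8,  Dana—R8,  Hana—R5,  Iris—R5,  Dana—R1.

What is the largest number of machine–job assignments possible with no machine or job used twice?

For example, pair Blake-R5, Iris-R6, Dana-R1, Hana-R4, Uma-R7, Ravi-R8.
The set {Dana, Ravi, Eli} has only 2 neighbours ({R1, R8}), so by Hall's theorem at most 6 of the 7 machines can be matched.

6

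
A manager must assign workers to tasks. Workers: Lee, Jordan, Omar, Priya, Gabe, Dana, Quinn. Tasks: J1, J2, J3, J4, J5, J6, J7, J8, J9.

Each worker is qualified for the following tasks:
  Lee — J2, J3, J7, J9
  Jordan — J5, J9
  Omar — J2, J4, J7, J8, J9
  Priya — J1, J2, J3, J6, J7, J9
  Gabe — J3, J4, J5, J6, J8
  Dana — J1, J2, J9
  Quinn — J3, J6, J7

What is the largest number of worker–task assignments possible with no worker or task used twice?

One maximum matching: Lee-J7, Jordan-J5, Omar-J2, Priya-J9, Gabe-J6, Dana-J1, Quinn-J3.
All 7 workers are matched, so no larger matching exists.

7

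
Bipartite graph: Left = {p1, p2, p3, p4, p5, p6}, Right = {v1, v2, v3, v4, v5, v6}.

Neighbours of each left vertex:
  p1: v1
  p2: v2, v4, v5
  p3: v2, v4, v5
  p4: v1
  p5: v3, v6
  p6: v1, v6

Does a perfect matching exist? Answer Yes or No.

No

The set {p1, p4} has only 1 neighbour ({v1}), so by Hall's theorem at most 5 of the 6 left vertices can be matched.
Hence no matching covers every left vertex.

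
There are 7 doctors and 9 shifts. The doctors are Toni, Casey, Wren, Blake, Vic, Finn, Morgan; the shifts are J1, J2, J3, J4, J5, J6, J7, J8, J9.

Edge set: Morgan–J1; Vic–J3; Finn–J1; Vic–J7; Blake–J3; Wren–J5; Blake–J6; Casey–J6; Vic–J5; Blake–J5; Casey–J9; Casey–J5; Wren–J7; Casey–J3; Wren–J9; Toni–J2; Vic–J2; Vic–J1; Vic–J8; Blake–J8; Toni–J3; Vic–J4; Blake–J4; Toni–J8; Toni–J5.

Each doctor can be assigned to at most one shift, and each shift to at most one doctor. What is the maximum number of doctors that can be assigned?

6

For example, pair Toni→J3, Casey→J9, Wren→J7, Blake→J6, Vic→J2, Finn→J1.
The set {Finn, Morgan} has only 1 neighbour ({J1}), so by Hall's theorem at most 6 of the 7 doctors can be matched.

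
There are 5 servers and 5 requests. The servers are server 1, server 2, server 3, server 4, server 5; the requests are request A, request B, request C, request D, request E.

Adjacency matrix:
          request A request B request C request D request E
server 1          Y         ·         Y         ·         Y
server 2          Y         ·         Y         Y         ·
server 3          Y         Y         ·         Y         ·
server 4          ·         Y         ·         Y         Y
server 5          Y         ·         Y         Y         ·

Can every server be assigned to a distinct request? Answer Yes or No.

Yes

One maximum matching: server 1-request E, server 2-request A, server 3-request D, server 4-request B, server 5-request C.
All 5 servers are covered.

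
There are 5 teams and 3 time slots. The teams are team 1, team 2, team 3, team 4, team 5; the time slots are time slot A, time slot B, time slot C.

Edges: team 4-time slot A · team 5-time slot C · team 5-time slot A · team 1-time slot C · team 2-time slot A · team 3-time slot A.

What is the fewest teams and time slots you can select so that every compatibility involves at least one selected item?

2

{time slot A, time slot C} is a vertex cover of size 2: every edge has an endpoint in this set.
No smaller cover exists because team 1–time slot C, team 2–time slot A is a matching of size 2, and a cover must include an endpoint of each of these disjoint edges (König's theorem).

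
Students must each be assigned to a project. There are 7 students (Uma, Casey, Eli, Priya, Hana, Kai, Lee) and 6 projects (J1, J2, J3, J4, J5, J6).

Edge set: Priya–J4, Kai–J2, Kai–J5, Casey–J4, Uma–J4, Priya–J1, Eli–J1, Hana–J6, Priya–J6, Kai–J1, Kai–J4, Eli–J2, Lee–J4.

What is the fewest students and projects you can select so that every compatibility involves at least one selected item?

{Eli, Priya, Hana, Kai, J4} is a vertex cover of size 5: every edge has an endpoint in this set.
No smaller cover exists because Uma–J4, Eli–J2, Priya–J1, Hana–J6, Kai–J5 is a matching of size 5, and a cover must include an endpoint of each of these disjoint edges (König's theorem).

5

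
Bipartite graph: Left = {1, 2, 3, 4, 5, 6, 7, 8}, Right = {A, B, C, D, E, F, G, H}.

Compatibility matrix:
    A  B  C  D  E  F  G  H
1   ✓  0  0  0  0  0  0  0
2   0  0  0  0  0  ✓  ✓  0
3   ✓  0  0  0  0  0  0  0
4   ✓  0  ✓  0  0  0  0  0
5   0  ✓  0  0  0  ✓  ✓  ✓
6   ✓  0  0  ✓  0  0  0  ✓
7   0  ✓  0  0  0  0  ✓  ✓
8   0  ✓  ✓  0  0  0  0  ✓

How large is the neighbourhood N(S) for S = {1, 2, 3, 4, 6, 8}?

The union of neighbours of {1, 2, 3, 4, 6, 8} is {A, B, C, D, F, G, H}, which has 7 elements.
Since |N(S)| = 7 ≥ |S| = 6, Hall's condition holds for this subset.

7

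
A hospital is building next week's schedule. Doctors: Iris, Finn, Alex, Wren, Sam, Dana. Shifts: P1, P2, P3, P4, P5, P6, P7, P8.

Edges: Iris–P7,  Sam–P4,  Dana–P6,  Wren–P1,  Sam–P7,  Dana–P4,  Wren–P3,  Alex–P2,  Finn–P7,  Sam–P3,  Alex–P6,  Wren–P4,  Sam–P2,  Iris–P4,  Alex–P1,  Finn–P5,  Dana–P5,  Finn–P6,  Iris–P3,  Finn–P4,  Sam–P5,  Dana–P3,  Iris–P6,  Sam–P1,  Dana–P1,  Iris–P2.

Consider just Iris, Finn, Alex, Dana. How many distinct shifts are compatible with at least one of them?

The union of neighbours of {Iris, Finn, Alex, Dana} is {P1, P2, P3, P4, P5, P6, P7}, which has 7 elements.
Since |N(S)| = 7 ≥ |S| = 4, Hall's condition holds for this subset.

7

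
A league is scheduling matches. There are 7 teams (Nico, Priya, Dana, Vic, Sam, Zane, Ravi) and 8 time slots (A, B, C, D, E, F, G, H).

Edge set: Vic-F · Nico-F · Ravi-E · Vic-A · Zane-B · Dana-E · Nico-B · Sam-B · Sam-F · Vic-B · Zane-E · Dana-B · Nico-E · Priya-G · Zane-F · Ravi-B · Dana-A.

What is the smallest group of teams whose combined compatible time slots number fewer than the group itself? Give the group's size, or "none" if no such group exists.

4

Take S = {Nico, Sam, Zane, Ravi}. Its neighbourhood is {B, E, F}, so |N(S)| = 3 < |S| = 4.
Every subset of size less than 4 has at least as many neighbours as members, so 4 is the minimum.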